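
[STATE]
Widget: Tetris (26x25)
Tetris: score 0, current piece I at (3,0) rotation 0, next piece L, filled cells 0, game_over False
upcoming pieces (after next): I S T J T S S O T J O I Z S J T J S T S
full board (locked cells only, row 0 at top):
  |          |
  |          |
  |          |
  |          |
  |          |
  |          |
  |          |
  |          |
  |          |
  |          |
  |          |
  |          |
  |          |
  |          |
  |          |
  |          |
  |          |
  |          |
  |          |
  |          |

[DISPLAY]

   ████   │Next:          
          │  ▒            
          │▒▒▒            
          │               
          │               
          │               
          │Score:         
          │0              
          │               
          │               
          │               
          │               
          │               
          │               
          │               
          │               
          │               
          │               
          │               
          │               
          │               
          │               
          │               
          │               
          │               


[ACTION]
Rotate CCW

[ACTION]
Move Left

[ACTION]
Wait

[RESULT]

          │Next:          
  █       │  ▒            
  █       │▒▒▒            
  █       │               
  █       │               
          │               
          │Score:         
          │0              
          │               
          │               
          │               
          │               
          │               
          │               
          │               
          │               
          │               
          │               
          │               
          │               
          │               
          │               
          │               
          │               
          │               


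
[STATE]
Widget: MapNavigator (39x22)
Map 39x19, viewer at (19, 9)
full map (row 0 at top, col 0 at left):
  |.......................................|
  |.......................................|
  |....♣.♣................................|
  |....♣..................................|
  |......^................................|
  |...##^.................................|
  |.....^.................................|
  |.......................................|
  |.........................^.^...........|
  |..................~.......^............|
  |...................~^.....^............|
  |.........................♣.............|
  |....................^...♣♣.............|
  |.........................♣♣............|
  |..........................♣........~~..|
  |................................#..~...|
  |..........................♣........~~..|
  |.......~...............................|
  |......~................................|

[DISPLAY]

                                       
                                       
.......................................
.......................................
....♣.♣................................
....♣..................................
......^................................
...##^.................................
.....^.................................
.......................................
.........................^.^...........
..................~@......^............
...................~^.....^............
.........................♣.............
....................^...♣♣.............
.........................♣♣............
..........................♣........~~..
................................#..~...
..........................♣........~~..
.......~...............................
......~................................
                                       


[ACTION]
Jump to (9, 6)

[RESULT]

                                       
                                       
                                       
                                       
                                       
          .............................
          .............................
          ....♣.♣......................
          ....♣........................
          ......^......................
          ...##^.......................
          .....^...@...................
          .............................
          .........................^.^.
          ..................~.......^..
          ...................~^.....^..
          .........................♣...
          ....................^...♣♣...
          .........................♣♣..
          ..........................♣..
          .............................
          ..........................♣..


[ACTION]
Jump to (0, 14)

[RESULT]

                   ....♣...............
                   ......^.............
                   ...##^..............
                   .....^..............
                   ....................
                   ....................
                   ..................~.
                   ...................~
                   ....................
                   ....................
                   ....................
                   @...................
                   ....................
                   ....................
                   .......~............
                   ......~.............
                                       
                                       
                                       
                                       
                                       
                                       


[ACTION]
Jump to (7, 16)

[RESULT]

            ...##^.....................
            .....^.....................
            ...........................
            .........................^.
            ..................~.......^
            ...................~^.....^
            .........................♣.
            ....................^...♣♣.
            .........................♣♣
            ..........................♣
            ...........................
            .......@..................♣
            .......~...................
            ......~....................
                                       
                                       
                                       
                                       
                                       
                                       
                                       
                                       


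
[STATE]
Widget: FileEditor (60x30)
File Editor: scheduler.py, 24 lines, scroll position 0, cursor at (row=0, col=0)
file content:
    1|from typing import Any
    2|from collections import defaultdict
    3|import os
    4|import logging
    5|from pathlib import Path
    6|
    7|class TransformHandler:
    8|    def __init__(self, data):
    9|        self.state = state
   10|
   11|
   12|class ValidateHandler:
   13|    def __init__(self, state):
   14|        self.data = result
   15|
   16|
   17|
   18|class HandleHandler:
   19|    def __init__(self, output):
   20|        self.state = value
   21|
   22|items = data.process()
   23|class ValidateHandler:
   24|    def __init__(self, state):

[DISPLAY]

█rom typing import Any                                     ▲
from collections import defaultdict                        █
import os                                                  ░
import logging                                             ░
from pathlib import Path                                   ░
                                                           ░
class TransformHandler:                                    ░
    def __init__(self, data):                              ░
        self.state = state                                 ░
                                                           ░
                                                           ░
class ValidateHandler:                                     ░
    def __init__(self, state):                             ░
        self.data = result                                 ░
                                                           ░
                                                           ░
                                                           ░
class HandleHandler:                                       ░
    def __init__(self, output):                            ░
        self.state = value                                 ░
                                                           ░
items = data.process()                                     ░
class ValidateHandler:                                     ░
    def __init__(self, state):                             ░
                                                           ░
                                                           ░
                                                           ░
                                                           ░
                                                           ░
                                                           ▼


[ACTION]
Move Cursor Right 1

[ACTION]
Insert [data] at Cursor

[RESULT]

fdata█om typing import Any                                 ▲
from collections import defaultdict                        █
import os                                                  ░
import logging                                             ░
from pathlib import Path                                   ░
                                                           ░
class TransformHandler:                                    ░
    def __init__(self, data):                              ░
        self.state = state                                 ░
                                                           ░
                                                           ░
class ValidateHandler:                                     ░
    def __init__(self, state):                             ░
        self.data = result                                 ░
                                                           ░
                                                           ░
                                                           ░
class HandleHandler:                                       ░
    def __init__(self, output):                            ░
        self.state = value                                 ░
                                                           ░
items = data.process()                                     ░
class ValidateHandler:                                     ░
    def __init__(self, state):                             ░
                                                           ░
                                                           ░
                                                           ░
                                                           ░
                                                           ░
                                                           ▼


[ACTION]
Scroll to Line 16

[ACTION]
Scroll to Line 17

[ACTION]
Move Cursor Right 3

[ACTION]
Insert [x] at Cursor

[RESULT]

fdataromx█typing import Any                                ▲
from collections import defaultdict                        █
import os                                                  ░
import logging                                             ░
from pathlib import Path                                   ░
                                                           ░
class TransformHandler:                                    ░
    def __init__(self, data):                              ░
        self.state = state                                 ░
                                                           ░
                                                           ░
class ValidateHandler:                                     ░
    def __init__(self, state):                             ░
        self.data = result                                 ░
                                                           ░
                                                           ░
                                                           ░
class HandleHandler:                                       ░
    def __init__(self, output):                            ░
        self.state = value                                 ░
                                                           ░
items = data.process()                                     ░
class ValidateHandler:                                     ░
    def __init__(self, state):                             ░
                                                           ░
                                                           ░
                                                           ░
                                                           ░
                                                           ░
                                                           ▼


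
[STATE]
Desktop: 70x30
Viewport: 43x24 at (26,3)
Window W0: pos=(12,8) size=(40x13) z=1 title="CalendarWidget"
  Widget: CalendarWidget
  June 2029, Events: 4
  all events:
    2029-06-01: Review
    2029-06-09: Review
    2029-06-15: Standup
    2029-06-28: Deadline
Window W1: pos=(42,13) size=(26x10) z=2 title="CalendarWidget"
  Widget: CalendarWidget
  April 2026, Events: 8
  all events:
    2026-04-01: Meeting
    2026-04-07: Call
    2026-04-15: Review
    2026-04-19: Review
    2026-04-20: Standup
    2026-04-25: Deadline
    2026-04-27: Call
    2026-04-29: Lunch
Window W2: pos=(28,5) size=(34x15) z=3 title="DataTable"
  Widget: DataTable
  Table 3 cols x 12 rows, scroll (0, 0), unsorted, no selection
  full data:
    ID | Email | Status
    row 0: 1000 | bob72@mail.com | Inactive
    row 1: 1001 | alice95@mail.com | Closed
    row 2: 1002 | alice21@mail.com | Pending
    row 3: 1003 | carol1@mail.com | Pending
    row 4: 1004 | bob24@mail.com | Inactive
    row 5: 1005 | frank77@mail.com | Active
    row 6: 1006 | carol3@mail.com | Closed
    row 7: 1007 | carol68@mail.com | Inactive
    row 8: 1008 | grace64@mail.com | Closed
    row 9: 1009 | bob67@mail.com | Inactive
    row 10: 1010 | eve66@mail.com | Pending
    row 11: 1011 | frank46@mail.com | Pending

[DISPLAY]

                                           
                                           
  ┏━━━━━━━━━━━━━━━━━━━━━━━━━━━━━━━━┓       
  ┃ DataTable                      ┃       
  ┠────────────────────────────────┨       
━━┃ID  │Email           │Status    ┃       
et┃────┼────────────────┼────────  ┃       
──┃1000│bob72@mail.com  │Inactive  ┃       
 J┃1001│alice95@mail.com│Closed    ┃       
r ┃1002│alice21@mail.com│Pending   ┃       
1*┃1003│carol1@mail.com │Pending   ┃━━━━━┓ 
8 ┃1004│bob24@mail.com  │Inactive  ┃     ┃ 
5*┃1005│frank77@mail.com│Active    ┃─────┨ 
2 ┃1006│carol3@mail.com │Closed    ┃     ┃ 
29┃1007│carol68@mail.com│Inactive  ┃u    ┃ 
  ┃1008│grace64@mail.com│Closed    ┃ 5   ┃ 
  ┗━━━━━━━━━━━━━━━━━━━━━━━━━━━━━━━━┛12   ┃ 
━━━━━━━━━━━━━━━━┃13 14 15* 16 17 18 19*  ┃ 
                ┃20* 21 22 23 24 25* 26  ┃ 
                ┗━━━━━━━━━━━━━━━━━━━━━━━━┛ 
                                           
                                           
                                           
                                           


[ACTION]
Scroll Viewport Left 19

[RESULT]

                                           
                                           
                     ┏━━━━━━━━━━━━━━━━━━━━━
                     ┃ DataTable           
                     ┠─────────────────────
     ┏━━━━━━━━━━━━━━━┃ID  │Email           
     ┃ CalendarWidget┃────┼────────────────
     ┠───────────────┃1000│bob72@mail.com  
     ┃              J┃1001│alice95@mail.com
     ┃Mo Tu We Th Fr ┃1002│alice21@mail.com
     ┃             1*┃1003│carol1@mail.com 
     ┃ 4  5  6  7  8 ┃1004│bob24@mail.com  
     ┃11 12 13 14 15*┃1005│frank77@mail.com
     ┃18 19 20 21 22 ┃1006│carol3@mail.com 
     ┃25 26 27 28* 29┃1007│carol68@mail.com
     ┃               ┃1008│grace64@mail.com
     ┃               ┗━━━━━━━━━━━━━━━━━━━━━
     ┗━━━━━━━━━━━━━━━━━━━━━━━━━━━━━┃13 14 1
                                   ┃20* 21 
                                   ┗━━━━━━━
                                           
                                           
                                           
                                           


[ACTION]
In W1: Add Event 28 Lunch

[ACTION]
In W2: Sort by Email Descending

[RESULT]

                                           
                                           
                     ┏━━━━━━━━━━━━━━━━━━━━━
                     ┃ DataTable           
                     ┠─────────────────────
     ┏━━━━━━━━━━━━━━━┃ID  │Email          ▼
     ┃ CalendarWidget┃────┼────────────────
     ┠───────────────┃1008│grace64@mail.com
     ┃              J┃1005│frank77@mail.com
     ┃Mo Tu We Th Fr ┃1011│frank46@mail.com
     ┃             1*┃1010│eve66@mail.com  
     ┃ 4  5  6  7  8 ┃1007│carol68@mail.com
     ┃11 12 13 14 15*┃1006│carol3@mail.com 
     ┃18 19 20 21 22 ┃1003│carol1@mail.com 
     ┃25 26 27 28* 29┃1000│bob72@mail.com  
     ┃               ┃1009│bob67@mail.com  
     ┃               ┗━━━━━━━━━━━━━━━━━━━━━
     ┗━━━━━━━━━━━━━━━━━━━━━━━━━━━━━┃13 14 1
                                   ┃20* 21 
                                   ┗━━━━━━━
                                           
                                           
                                           
                                           


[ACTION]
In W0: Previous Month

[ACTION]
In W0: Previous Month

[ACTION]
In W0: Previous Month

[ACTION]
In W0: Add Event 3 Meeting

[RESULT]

                                           
                                           
                     ┏━━━━━━━━━━━━━━━━━━━━━
                     ┃ DataTable           
                     ┠─────────────────────
     ┏━━━━━━━━━━━━━━━┃ID  │Email          ▼
     ┃ CalendarWidget┃────┼────────────────
     ┠───────────────┃1008│grace64@mail.com
     ┃              M┃1005│frank77@mail.com
     ┃Mo Tu We Th Fr ┃1011│frank46@mail.com
     ┃          1  2 ┃1010│eve66@mail.com  
     ┃ 5  6  7  8  9 ┃1007│carol68@mail.com
     ┃12 13 14 15 16 ┃1006│carol3@mail.com 
     ┃19 20 21 22 23 ┃1003│carol1@mail.com 
     ┃26 27 28 29 30 ┃1000│bob72@mail.com  
     ┃               ┃1009│bob67@mail.com  
     ┃               ┗━━━━━━━━━━━━━━━━━━━━━
     ┗━━━━━━━━━━━━━━━━━━━━━━━━━━━━━┃13 14 1
                                   ┃20* 21 
                                   ┗━━━━━━━
                                           
                                           
                                           
                                           


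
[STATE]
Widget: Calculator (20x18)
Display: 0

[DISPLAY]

                   0
┌───┬───┬───┬───┐   
│ 7 │ 8 │ 9 │ ÷ │   
├───┼───┼───┼───┤   
│ 4 │ 5 │ 6 │ × │   
├───┼───┼───┼───┤   
│ 1 │ 2 │ 3 │ - │   
├───┼───┼───┼───┤   
│ 0 │ . │ = │ + │   
├───┼───┼───┼───┤   
│ C │ MC│ MR│ M+│   
└───┴───┴───┴───┘   
                    
                    
                    
                    
                    
                    


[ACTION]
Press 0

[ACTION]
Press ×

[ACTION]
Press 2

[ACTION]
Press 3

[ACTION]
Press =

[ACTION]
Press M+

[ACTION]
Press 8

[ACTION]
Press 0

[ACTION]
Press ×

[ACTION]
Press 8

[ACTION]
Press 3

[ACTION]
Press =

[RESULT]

                6640
┌───┬───┬───┬───┐   
│ 7 │ 8 │ 9 │ ÷ │   
├───┼───┼───┼───┤   
│ 4 │ 5 │ 6 │ × │   
├───┼───┼───┼───┤   
│ 1 │ 2 │ 3 │ - │   
├───┼───┼───┼───┤   
│ 0 │ . │ = │ + │   
├───┼───┼───┼───┤   
│ C │ MC│ MR│ M+│   
└───┴───┴───┴───┘   
                    
                    
                    
                    
                    
                    


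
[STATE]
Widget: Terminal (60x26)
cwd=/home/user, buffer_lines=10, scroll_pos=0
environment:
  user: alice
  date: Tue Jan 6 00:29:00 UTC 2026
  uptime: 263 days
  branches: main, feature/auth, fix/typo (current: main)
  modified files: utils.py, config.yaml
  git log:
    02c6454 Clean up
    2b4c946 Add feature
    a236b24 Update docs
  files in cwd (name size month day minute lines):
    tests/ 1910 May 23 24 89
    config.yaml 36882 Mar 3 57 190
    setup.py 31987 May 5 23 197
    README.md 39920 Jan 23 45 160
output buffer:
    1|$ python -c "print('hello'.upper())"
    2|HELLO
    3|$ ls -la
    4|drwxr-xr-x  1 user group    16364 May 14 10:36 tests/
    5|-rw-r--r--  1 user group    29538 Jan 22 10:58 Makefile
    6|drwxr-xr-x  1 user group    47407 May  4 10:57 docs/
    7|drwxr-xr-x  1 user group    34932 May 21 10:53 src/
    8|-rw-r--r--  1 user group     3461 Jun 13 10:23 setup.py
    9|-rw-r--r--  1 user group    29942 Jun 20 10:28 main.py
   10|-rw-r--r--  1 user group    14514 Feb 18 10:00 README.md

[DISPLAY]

$ python -c "print('hello'.upper())"                        
HELLO                                                       
$ ls -la                                                    
drwxr-xr-x  1 user group    16364 May 14 10:36 tests/       
-rw-r--r--  1 user group    29538 Jan 22 10:58 Makefile     
drwxr-xr-x  1 user group    47407 May  4 10:57 docs/        
drwxr-xr-x  1 user group    34932 May 21 10:53 src/         
-rw-r--r--  1 user group     3461 Jun 13 10:23 setup.py     
-rw-r--r--  1 user group    29942 Jun 20 10:28 main.py      
-rw-r--r--  1 user group    14514 Feb 18 10:00 README.md    
$ █                                                         
                                                            
                                                            
                                                            
                                                            
                                                            
                                                            
                                                            
                                                            
                                                            
                                                            
                                                            
                                                            
                                                            
                                                            
                                                            


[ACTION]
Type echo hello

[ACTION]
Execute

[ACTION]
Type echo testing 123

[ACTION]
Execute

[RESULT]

$ python -c "print('hello'.upper())"                        
HELLO                                                       
$ ls -la                                                    
drwxr-xr-x  1 user group    16364 May 14 10:36 tests/       
-rw-r--r--  1 user group    29538 Jan 22 10:58 Makefile     
drwxr-xr-x  1 user group    47407 May  4 10:57 docs/        
drwxr-xr-x  1 user group    34932 May 21 10:53 src/         
-rw-r--r--  1 user group     3461 Jun 13 10:23 setup.py     
-rw-r--r--  1 user group    29942 Jun 20 10:28 main.py      
-rw-r--r--  1 user group    14514 Feb 18 10:00 README.md    
$ echo hello                                                
hello                                                       
$ echo testing 123                                          
testing 123                                                 
$ █                                                         
                                                            
                                                            
                                                            
                                                            
                                                            
                                                            
                                                            
                                                            
                                                            
                                                            
                                                            


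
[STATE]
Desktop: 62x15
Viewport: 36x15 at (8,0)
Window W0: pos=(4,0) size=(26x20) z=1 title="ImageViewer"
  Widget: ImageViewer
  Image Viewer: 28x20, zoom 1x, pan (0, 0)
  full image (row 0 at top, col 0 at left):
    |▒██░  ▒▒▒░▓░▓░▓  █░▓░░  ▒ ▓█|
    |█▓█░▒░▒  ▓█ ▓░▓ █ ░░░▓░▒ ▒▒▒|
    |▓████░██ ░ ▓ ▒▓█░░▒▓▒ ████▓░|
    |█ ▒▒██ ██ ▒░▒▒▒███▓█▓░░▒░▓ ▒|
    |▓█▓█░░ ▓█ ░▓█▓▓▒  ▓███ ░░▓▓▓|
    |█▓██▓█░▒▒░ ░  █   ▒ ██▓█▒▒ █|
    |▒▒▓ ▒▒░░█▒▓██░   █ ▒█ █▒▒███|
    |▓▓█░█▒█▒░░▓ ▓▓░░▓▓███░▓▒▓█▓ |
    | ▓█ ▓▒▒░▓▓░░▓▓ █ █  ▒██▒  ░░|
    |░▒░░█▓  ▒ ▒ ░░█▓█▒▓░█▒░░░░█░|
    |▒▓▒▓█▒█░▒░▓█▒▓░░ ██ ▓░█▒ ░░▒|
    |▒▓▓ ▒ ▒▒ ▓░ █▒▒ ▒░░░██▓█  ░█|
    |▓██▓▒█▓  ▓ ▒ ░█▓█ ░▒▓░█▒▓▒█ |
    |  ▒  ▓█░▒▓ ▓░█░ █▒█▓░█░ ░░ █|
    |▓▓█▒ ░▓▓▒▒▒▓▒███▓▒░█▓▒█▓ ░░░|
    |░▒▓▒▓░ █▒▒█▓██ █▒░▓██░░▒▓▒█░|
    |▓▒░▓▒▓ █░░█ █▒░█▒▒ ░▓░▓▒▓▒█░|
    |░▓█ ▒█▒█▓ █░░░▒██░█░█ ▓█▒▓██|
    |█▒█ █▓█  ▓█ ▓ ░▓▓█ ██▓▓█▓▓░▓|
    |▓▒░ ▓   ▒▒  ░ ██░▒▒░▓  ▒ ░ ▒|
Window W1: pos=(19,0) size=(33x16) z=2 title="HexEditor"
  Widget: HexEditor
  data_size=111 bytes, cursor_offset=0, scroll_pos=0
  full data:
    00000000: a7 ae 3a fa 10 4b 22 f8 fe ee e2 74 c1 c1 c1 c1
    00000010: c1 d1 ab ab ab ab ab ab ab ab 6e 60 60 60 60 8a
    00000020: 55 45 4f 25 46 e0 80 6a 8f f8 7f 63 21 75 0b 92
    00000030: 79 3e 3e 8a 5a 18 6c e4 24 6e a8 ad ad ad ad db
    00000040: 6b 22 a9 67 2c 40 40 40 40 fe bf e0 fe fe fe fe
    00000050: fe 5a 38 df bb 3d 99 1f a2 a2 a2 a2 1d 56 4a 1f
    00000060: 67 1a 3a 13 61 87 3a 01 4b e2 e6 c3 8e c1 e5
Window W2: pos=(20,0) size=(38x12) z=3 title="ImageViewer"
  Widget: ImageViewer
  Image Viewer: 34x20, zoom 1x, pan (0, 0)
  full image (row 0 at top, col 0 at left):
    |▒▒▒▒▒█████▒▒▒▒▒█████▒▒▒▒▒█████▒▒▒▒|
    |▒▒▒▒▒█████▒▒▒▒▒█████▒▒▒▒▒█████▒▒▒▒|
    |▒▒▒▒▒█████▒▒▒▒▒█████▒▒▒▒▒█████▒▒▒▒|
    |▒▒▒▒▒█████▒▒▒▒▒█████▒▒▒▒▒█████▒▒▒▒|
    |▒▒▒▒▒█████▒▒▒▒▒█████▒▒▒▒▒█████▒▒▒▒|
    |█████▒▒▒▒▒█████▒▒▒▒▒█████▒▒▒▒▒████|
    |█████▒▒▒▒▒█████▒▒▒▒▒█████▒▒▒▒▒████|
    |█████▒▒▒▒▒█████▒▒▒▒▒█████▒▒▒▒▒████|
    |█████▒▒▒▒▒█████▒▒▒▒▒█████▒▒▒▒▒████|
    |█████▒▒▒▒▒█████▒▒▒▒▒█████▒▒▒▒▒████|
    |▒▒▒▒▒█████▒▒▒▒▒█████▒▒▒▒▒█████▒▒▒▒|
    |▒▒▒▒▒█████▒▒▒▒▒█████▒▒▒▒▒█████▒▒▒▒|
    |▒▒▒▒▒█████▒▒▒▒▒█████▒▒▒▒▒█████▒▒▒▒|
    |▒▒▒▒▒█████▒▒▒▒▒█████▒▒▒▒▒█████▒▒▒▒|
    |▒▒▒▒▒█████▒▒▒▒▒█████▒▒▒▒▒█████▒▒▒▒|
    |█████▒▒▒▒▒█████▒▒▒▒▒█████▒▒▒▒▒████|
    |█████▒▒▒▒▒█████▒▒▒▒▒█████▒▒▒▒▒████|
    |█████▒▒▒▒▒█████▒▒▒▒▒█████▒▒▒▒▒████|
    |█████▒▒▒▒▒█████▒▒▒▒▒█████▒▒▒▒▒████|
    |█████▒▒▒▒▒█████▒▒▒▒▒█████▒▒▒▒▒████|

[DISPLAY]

━━━━━━━━━━━┏┏━━━━━━━━━━━━━━━━━━━━━━━
ageViewer  ┃┃ ImageViewer           
───────────┠┠───────────────────────
░  ▒▒▒░▓░▓░┃┃▒▒▒▒▒█████▒▒▒▒▒█████▒▒▒
░▒░▒  ▓█ ▓░┃┃▒▒▒▒▒█████▒▒▒▒▒█████▒▒▒
██░██ ░ ▓ ▒┃┃▒▒▒▒▒█████▒▒▒▒▒█████▒▒▒
▒██ ██ ▒░▒▒┃┃▒▒▒▒▒█████▒▒▒▒▒█████▒▒▒
█░░ ▓█ ░▓█▓┃┃▒▒▒▒▒█████▒▒▒▒▒█████▒▒▒
█▓█░▒▒░ ░  ┃┃█████▒▒▒▒▒█████▒▒▒▒▒███
 ▒▒░░█▒▓██░┃┃█████▒▒▒▒▒█████▒▒▒▒▒███
░█▒█▒░░▓ ▓▓┃┃█████▒▒▒▒▒█████▒▒▒▒▒███
 ▓▒▒░▓▓░░▓▓┃┗━━━━━━━━━━━━━━━━━━━━━━━
░█▓  ▒ ▒ ░░┃                        
▓█▒█░▒░▓█▒▓┃                        
 ▒ ▒▒ ▓░ █▒┃                        


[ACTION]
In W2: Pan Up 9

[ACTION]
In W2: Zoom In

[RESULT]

━━━━━━━━━━━┏┏━━━━━━━━━━━━━━━━━━━━━━━
ageViewer  ┃┃ ImageViewer           
───────────┠┠───────────────────────
░  ▒▒▒░▓░▓░┃┃▒▒▒▒▒▒▒▒▒▒██████████▒▒▒
░▒░▒  ▓█ ▓░┃┃▒▒▒▒▒▒▒▒▒▒██████████▒▒▒
██░██ ░ ▓ ▒┃┃▒▒▒▒▒▒▒▒▒▒██████████▒▒▒
▒██ ██ ▒░▒▒┃┃▒▒▒▒▒▒▒▒▒▒██████████▒▒▒
█░░ ▓█ ░▓█▓┃┃▒▒▒▒▒▒▒▒▒▒██████████▒▒▒
█▓█░▒▒░ ░  ┃┃▒▒▒▒▒▒▒▒▒▒██████████▒▒▒
 ▒▒░░█▒▓██░┃┃▒▒▒▒▒▒▒▒▒▒██████████▒▒▒
░█▒█▒░░▓ ▓▓┃┃▒▒▒▒▒▒▒▒▒▒██████████▒▒▒
 ▓▒▒░▓▓░░▓▓┃┗━━━━━━━━━━━━━━━━━━━━━━━
░█▓  ▒ ▒ ░░┃                        
▓█▒█░▒░▓█▒▓┃                        
 ▒ ▒▒ ▓░ █▒┃                        


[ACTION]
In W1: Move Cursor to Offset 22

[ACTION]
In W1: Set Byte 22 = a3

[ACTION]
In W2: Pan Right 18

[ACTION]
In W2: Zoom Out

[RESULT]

━━━━━━━━━━━┏┏━━━━━━━━━━━━━━━━━━━━━━━
ageViewer  ┃┃ ImageViewer           
───────────┠┠───────────────────────
░  ▒▒▒░▓░▓░┃┃██▒▒▒▒▒█████▒▒▒▒       
░▒░▒  ▓█ ▓░┃┃██▒▒▒▒▒█████▒▒▒▒       
██░██ ░ ▓ ▒┃┃██▒▒▒▒▒█████▒▒▒▒       
▒██ ██ ▒░▒▒┃┃██▒▒▒▒▒█████▒▒▒▒       
█░░ ▓█ ░▓█▓┃┃██▒▒▒▒▒█████▒▒▒▒       
█▓█░▒▒░ ░  ┃┃▒▒█████▒▒▒▒▒████       
 ▒▒░░█▒▓██░┃┃▒▒█████▒▒▒▒▒████       
░█▒█▒░░▓ ▓▓┃┃▒▒█████▒▒▒▒▒████       
 ▓▒▒░▓▓░░▓▓┃┗━━━━━━━━━━━━━━━━━━━━━━━
░█▓  ▒ ▒ ░░┃                        
▓█▒█░▒░▓█▒▓┃                        
 ▒ ▒▒ ▓░ █▒┃                        


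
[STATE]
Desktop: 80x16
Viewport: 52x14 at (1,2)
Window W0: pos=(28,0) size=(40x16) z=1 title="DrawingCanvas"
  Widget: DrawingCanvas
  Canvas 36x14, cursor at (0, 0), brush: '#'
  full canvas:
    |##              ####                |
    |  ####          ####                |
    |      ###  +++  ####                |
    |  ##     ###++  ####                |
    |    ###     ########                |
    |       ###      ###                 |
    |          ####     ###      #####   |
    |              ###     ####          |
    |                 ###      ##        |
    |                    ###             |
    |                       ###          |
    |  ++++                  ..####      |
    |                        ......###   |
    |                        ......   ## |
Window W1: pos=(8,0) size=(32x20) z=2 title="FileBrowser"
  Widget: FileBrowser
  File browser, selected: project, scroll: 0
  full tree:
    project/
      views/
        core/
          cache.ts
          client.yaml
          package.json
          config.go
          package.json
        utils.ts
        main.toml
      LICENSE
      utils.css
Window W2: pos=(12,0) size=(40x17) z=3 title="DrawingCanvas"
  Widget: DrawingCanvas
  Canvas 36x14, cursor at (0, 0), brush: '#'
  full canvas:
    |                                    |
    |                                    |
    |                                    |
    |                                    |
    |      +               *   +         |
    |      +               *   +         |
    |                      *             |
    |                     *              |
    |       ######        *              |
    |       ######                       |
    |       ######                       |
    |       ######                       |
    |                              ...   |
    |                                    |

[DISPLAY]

       ┠───┠──────────────────────────────────────┨─
       ┃> [┃+                                     ┃ 
       ┃   ┃                                      ┃ 
       ┃   ┃                                      ┃ 
       ┃   ┃                                      ┃ 
       ┃   ┃      +               *   +           ┃ 
       ┃   ┃      +               *   +           ┃ 
       ┃   ┃                      *               ┃ 
       ┃   ┃                     *                ┃#
       ┃   ┃       ######        *                ┃ 
       ┃   ┃       ######                         ┃ 
       ┃   ┃       ######                         ┃#
       ┃   ┃       ######                         ┃ 
       ┃   ┃                              ...     ┃━


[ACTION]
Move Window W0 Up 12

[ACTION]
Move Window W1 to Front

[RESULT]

       ┠──────────────────────────────┨───────────┨─
       ┃> [-] project/                ┃           ┃ 
       ┃    [+] views/                ┃           ┃ 
       ┃    LICENSE                   ┃           ┃ 
       ┃    utils.css                 ┃           ┃ 
       ┃                              ┃           ┃ 
       ┃                              ┃           ┃ 
       ┃                              ┃           ┃ 
       ┃                              ┃           ┃#
       ┃                              ┃           ┃ 
       ┃                              ┃           ┃ 
       ┃                              ┃           ┃#
       ┃                              ┃           ┃ 
       ┃                              ┃   ...     ┃━


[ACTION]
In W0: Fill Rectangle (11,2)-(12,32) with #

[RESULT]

       ┠──────────────────────────────┨───────────┨─
       ┃> [-] project/                ┃           ┃ 
       ┃    [+] views/                ┃           ┃ 
       ┃    LICENSE                   ┃           ┃ 
       ┃    utils.css                 ┃           ┃ 
       ┃                              ┃           ┃ 
       ┃                              ┃           ┃ 
       ┃                              ┃           ┃ 
       ┃                              ┃           ┃#
       ┃                              ┃           ┃ 
       ┃                              ┃           ┃ 
       ┃                              ┃           ┃#
       ┃                              ┃           ┃#
       ┃                              ┃   ...     ┃━


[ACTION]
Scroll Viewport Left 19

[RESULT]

        ┠──────────────────────────────┨───────────┨
        ┃> [-] project/                ┃           ┃
        ┃    [+] views/                ┃           ┃
        ┃    LICENSE                   ┃           ┃
        ┃    utils.css                 ┃           ┃
        ┃                              ┃           ┃
        ┃                              ┃           ┃
        ┃                              ┃           ┃
        ┃                              ┃           ┃
        ┃                              ┃           ┃
        ┃                              ┃           ┃
        ┃                              ┃           ┃
        ┃                              ┃           ┃
        ┃                              ┃   ...     ┃
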